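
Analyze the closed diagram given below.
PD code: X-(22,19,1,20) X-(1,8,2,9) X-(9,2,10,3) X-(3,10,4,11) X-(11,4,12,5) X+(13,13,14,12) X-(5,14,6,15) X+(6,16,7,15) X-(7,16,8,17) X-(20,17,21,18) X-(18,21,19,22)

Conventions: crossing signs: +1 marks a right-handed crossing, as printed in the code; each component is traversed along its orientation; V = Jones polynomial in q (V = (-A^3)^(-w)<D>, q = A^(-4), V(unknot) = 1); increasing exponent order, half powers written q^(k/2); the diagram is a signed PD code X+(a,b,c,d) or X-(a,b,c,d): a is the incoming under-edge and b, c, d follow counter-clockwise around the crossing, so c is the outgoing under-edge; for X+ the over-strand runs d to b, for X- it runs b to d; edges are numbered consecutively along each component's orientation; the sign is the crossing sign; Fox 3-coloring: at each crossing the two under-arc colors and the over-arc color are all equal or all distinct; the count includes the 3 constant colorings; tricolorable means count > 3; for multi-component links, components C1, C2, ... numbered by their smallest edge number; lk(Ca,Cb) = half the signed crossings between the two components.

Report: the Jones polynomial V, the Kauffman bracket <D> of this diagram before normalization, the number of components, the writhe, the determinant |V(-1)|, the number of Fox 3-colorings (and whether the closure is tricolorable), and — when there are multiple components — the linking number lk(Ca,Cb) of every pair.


V = q^-11 - 2q^-10 + 2q^-9 - 3q^-8 + 2q^-7 - 2q^-6 + 2q^-5 + q^-3
<D> = -A^-9 - 2A^-1 + 2A^3 - 2A^7 + 3A^11 - 2A^15 + 2A^19 - A^23 (w = -7)
1 component over 11 crossings, w = -7
9 Fox colorings among 3^11, |V(-1)| = 15: tricolorable
why: det 15 = |V(-1)|; divisible by 3, so tricolorable


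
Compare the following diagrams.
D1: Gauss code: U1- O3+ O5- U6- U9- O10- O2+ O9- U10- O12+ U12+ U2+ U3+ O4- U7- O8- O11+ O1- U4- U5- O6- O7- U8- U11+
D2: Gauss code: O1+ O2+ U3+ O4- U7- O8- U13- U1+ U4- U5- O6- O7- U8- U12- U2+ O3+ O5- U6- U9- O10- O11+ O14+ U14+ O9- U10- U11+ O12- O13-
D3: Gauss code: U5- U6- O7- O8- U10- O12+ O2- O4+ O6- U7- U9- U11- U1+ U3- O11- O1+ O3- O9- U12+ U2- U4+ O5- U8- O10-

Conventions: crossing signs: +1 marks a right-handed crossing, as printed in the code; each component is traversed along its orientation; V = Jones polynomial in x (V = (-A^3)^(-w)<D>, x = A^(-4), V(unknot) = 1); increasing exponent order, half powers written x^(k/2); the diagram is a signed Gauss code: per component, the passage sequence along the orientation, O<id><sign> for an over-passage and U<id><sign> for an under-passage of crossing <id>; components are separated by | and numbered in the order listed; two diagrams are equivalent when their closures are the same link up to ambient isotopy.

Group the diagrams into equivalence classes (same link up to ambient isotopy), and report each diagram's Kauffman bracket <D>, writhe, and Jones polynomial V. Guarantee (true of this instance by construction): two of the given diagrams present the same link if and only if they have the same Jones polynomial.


equivalence classes: {D1, D2, D3}
D1 (bracket A^-8 - A^-4 + 2 - A^4 + A^8 - A^12; 12 crossings at w = -4): V = -x^-6 + x^-5 - x^-4 + 2x^-3 - x^-2 + x^-1
V(D2) = -x^-6 + x^-5 - x^-4 + 2x^-3 - x^-2 + x^-1  (w -4, c 14, <D> = A^-8 - A^-4 + 2 - A^4 + A^8 - A^12)
V(D3) = -x^-6 + x^-5 - x^-4 + 2x^-3 - x^-2 + x^-1  (w -6, c 12, <D> = A^-14 - A^-10 + 2A^-6 - A^-2 + A^2 - A^6)
observation: one V(x) for all 3 diagrams — one class (guaranteed)


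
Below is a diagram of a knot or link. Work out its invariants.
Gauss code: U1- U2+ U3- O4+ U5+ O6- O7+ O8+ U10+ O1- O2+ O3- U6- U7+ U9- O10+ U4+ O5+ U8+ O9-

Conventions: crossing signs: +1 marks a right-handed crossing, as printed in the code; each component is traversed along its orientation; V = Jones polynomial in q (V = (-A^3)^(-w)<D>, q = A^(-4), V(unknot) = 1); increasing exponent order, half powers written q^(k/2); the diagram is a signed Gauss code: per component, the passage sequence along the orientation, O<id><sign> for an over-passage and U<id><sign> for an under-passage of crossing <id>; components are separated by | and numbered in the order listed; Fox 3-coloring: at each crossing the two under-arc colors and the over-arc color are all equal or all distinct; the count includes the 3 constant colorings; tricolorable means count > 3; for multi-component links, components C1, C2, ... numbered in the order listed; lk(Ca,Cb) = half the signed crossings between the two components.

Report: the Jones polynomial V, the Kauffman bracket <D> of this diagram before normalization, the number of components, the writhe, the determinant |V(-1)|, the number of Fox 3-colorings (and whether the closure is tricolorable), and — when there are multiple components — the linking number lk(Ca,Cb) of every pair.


V(q) = q^-1 - 1 + 2q - 2q^2 + 2q^3 - 2q^4 + q^5
bracket: A^-14 - 2A^-10 + 2A^-6 - 2A^-2 + 2A^2 - A^6 + A^10, w = +2
1 component, writhe +2, over 10 crossings
det 11, colorings 3 of 3^10 — not tricolorable
observation: w = +2 shifts under R1 moves; the (-A^3)^(-2) factor cancels that in V


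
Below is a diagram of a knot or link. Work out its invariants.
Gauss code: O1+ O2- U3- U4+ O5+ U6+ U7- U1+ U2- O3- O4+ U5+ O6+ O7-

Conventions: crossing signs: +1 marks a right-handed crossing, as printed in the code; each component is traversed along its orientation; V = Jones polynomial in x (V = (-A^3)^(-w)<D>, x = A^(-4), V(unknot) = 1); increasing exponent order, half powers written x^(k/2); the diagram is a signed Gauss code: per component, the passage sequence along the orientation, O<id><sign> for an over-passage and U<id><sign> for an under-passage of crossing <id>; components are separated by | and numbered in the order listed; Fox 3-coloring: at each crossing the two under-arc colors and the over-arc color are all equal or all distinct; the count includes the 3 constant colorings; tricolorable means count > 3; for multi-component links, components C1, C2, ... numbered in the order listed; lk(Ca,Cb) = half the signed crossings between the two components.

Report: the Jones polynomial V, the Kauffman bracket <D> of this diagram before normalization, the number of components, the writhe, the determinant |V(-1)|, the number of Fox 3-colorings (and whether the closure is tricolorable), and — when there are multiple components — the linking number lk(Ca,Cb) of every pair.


Jones polynomial: V(x) = 1
<D> = -A^3; writhe +1
components 1, writhe +1 (7 crossings)
3-colorings: 3 of 3^7, det 1 — not tricolorable
note: w = +1 shifts under R1 moves; the (-A^3)^(-1) factor cancels that in V


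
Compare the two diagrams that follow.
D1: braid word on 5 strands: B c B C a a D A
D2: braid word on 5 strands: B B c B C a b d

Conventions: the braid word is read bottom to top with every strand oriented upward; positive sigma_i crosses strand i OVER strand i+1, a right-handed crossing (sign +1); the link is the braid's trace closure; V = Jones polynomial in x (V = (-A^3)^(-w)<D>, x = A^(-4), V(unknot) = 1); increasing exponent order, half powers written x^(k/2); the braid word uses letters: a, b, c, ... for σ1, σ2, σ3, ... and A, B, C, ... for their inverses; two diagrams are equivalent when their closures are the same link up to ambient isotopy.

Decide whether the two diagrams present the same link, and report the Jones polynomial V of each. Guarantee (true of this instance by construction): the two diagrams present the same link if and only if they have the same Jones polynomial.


equivalent: yes
D1 (bracket A^-6; 8 crossings at w = -2): V = 1
D2 (bracket 1; 8 crossings at w = 0): V = 1
key observation: all 2 diagrams share one V(x), hence one class


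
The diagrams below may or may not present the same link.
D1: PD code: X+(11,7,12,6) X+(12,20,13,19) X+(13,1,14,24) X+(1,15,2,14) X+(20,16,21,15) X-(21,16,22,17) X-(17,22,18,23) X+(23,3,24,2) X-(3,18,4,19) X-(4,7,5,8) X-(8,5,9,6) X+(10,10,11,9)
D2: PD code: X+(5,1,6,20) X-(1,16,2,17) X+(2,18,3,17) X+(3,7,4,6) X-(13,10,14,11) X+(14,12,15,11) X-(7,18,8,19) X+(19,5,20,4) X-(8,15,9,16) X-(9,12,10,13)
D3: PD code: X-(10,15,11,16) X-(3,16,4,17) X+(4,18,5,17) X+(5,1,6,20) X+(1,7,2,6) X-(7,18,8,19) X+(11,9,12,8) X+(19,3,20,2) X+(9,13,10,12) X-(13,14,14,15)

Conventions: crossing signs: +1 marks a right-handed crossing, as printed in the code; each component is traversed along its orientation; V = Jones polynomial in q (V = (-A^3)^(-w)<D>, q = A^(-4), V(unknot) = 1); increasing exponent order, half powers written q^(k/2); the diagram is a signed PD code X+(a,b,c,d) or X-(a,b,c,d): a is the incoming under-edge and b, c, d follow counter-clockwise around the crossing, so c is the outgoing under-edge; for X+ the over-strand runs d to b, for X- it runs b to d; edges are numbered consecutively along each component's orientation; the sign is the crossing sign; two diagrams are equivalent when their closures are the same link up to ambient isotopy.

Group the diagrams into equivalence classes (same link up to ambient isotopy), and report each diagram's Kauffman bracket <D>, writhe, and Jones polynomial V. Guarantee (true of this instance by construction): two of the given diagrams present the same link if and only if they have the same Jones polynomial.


equivalence classes: {D1, D2, D3}
D1 (bracket -A^-10 + A^-6 + A^2; 12 crossings at w = +2): V = q + q^3 - q^4
V(D2) = q + q^3 - q^4  (w 0, c 10, <D> = -A^-16 + A^-12 + A^-4)
D3 (bracket -A^-10 + A^-6 + A^2; 10 crossings at w = +2): V = q + q^3 - q^4
key observation: all 3 diagrams share one V(q), hence one class


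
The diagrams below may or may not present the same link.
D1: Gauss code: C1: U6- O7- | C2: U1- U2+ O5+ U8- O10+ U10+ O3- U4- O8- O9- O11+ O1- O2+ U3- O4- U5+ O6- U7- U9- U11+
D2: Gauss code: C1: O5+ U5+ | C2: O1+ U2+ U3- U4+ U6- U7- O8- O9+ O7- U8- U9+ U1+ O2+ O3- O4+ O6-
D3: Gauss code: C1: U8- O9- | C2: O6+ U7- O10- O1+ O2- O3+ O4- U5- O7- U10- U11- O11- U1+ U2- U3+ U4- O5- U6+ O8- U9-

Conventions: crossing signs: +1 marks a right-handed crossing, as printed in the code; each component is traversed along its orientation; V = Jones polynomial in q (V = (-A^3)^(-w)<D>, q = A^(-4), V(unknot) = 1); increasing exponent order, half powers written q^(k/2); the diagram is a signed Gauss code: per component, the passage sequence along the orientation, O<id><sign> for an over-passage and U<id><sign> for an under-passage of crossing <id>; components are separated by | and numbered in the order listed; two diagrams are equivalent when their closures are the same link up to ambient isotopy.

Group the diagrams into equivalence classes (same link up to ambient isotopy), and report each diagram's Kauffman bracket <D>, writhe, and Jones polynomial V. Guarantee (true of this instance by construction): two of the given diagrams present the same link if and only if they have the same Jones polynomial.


classes: {D1, D3} | {D2}
V(D1) = q^(-13/2) - q^(-11/2) + q^(-9/2) - 2q^(-7/2) - q^(-3/2)  [11 crossings, <D> = A^-3 + 2A^5 - A^9 + A^13 - A^17, w = -3]
V(D2) = -q^(-1/2) - q^(1/2)  [9 crossings, <D> = A + A^5, w = +1]
V(D3) = q^(-13/2) - q^(-11/2) + q^(-9/2) - 2q^(-7/2) - q^(-3/2)  [11 crossings, <D> = A^-9 + 2A^-1 - A^3 + A^7 - A^11, w = -5]
note: V(q) takes 2 values over 3 diagrams, fixing the grouping


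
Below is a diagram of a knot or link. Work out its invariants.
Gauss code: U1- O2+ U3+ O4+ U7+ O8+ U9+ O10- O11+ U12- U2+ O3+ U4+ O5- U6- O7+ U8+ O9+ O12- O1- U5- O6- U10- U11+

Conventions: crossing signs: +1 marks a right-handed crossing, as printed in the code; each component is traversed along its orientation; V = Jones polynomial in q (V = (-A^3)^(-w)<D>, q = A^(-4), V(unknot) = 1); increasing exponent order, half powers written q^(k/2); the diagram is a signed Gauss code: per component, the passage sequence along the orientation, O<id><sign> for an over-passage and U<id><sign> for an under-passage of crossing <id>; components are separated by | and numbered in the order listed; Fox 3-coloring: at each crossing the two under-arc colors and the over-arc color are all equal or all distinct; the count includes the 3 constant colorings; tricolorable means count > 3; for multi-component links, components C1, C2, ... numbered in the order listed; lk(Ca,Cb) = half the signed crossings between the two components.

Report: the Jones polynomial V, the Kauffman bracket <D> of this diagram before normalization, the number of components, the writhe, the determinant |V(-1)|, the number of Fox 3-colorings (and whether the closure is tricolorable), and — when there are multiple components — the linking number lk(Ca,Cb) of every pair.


V = -q^-2 + 2q^-1 - 3 + 5q - 4q^2 + 5q^3 - 4q^4 + 2q^5 - q^6
<D> = -A^-18 + 2A^-14 - 4A^-10 + 5A^-6 - 4A^-2 + 5A^2 - 3A^6 + 2A^10 - A^14 (w = +2)
1 component over 12 crossings, w = +2
9 Fox colorings among 3^12, |V(-1)| = 27: tricolorable
why: det 27 = |V(-1)|; divisible by 3, so tricolorable


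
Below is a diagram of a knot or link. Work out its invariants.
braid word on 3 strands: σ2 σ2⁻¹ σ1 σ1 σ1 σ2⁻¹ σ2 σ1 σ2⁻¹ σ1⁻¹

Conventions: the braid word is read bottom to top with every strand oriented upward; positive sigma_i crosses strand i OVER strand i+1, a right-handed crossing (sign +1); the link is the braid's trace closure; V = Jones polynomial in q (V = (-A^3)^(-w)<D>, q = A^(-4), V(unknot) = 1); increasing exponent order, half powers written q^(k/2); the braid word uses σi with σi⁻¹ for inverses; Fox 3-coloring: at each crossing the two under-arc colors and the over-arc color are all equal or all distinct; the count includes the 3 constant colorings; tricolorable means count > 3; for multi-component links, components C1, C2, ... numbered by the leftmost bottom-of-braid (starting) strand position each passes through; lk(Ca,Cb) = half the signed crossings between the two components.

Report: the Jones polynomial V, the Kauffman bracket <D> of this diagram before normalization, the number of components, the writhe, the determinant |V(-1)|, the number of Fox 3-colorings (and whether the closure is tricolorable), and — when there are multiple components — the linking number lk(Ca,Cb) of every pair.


Jones polynomial: V(q) = q + q^3 - q^4
<D> = -A^-10 + A^-6 + A^2; writhe +2
components 1, writhe +2 (10 crossings)
3-colorings: 9 of 3^10, det 3 — tricolorable
note: free reduction leaves σ1 σ1 σ1 σ1 σ2⁻¹ σ1⁻¹ of the original 10 letters


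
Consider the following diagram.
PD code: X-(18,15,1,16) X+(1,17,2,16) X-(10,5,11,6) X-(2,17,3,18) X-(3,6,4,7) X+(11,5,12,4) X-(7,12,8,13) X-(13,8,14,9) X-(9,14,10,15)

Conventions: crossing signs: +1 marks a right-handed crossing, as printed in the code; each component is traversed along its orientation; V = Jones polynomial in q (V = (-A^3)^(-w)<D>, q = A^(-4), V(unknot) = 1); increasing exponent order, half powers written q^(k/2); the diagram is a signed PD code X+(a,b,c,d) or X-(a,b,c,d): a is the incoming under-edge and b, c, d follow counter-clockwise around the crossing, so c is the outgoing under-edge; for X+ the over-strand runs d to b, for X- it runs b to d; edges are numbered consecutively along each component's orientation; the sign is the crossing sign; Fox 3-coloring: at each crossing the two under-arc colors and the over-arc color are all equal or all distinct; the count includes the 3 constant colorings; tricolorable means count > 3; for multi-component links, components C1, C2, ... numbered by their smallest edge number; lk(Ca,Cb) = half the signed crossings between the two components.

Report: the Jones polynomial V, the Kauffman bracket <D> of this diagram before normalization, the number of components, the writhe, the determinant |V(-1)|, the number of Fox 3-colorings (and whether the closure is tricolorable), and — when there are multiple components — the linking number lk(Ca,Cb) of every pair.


Jones polynomial: V(q) = -q^-4 + q^-3 + q^-1
<D> = -A^-11 - A^-3 + A; writhe -5
components 1, writhe -5 (9 crossings)
3-colorings: 9 of 3^9, det 3 — tricolorable
note: w = -5 (over 9 crossings) is diagram-only; (-A^3)^(5) removes it from V


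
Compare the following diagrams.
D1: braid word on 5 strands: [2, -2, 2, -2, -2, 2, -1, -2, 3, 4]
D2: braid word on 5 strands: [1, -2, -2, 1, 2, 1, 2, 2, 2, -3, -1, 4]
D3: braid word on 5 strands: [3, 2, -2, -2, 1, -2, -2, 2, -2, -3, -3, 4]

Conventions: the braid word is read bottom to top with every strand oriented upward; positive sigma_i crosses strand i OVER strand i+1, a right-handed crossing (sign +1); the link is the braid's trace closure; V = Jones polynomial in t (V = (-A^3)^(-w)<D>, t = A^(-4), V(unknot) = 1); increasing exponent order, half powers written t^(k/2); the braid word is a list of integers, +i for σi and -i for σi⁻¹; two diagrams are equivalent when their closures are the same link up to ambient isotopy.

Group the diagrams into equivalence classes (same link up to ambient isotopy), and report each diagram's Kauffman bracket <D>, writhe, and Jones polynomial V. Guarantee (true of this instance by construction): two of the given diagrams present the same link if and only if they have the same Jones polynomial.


equivalence classes: {D1} | {D2} | {D3}
D1 (bracket 1; 10 crossings at w = 0): V = 1
V(D2) = t + t^3 - t^4  (w +4, c 12, <D> = -A^-4 + 1 + A^8)
D3 (bracket A^-2 + A^6 - A^10; 12 crossings at w = -2): V = -t^-4 + t^-3 + t^-1
key observation: comparing 3 Jones polynomials yields 3 groups


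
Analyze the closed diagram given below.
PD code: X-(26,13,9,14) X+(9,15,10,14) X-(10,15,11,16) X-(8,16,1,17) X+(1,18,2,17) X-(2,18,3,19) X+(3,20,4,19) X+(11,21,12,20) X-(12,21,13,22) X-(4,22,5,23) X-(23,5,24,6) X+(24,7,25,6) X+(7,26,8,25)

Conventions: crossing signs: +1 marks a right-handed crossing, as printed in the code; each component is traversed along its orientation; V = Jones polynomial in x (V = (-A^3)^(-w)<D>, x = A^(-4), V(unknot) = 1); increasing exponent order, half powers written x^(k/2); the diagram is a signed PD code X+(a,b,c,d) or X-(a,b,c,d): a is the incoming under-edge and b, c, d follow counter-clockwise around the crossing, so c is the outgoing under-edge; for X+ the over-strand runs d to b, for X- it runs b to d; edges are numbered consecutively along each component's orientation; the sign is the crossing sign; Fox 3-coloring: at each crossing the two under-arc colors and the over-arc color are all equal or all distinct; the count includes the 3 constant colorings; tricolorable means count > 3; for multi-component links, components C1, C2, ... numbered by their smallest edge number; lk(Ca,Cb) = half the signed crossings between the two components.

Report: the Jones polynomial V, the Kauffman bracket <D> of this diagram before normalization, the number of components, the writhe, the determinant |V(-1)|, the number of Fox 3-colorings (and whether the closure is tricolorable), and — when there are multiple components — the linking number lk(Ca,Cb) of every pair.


V(x) = -x^(-1/2) - x^(1/2)
bracket: A^-5 + A^-1, w = -1
2 components, writhe -1, over 13 crossings
lk(C1,C2) = 0
det 0, colorings 9 of 3^13 — tricolorable
observation: the span of V is 1, within the link bound 13 + 2 - 1


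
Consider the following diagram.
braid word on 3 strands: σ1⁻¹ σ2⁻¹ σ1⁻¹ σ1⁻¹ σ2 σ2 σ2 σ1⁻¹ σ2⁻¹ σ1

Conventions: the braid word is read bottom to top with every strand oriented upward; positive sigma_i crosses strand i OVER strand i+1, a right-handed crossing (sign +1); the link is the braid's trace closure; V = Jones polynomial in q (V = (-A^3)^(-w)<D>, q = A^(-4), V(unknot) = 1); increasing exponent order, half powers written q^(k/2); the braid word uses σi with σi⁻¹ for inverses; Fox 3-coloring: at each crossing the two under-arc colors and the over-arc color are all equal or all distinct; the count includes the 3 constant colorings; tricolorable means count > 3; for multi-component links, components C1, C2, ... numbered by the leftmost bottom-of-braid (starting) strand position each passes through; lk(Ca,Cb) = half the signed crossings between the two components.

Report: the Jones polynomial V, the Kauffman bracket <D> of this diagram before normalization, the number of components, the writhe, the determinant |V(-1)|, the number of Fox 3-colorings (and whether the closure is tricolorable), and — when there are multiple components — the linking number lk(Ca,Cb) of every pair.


V = -q^-5 + q^-4 - q^-3 + 2q^-2 - q^-1 + 2 - q
<D> = -A^-10 + 2A^-6 - A^-2 + 2A^2 - A^6 + A^10 - A^14 (w = -2)
1 component over 10 crossings, w = -2
9 Fox colorings among 3^10, |V(-1)| = 9: tricolorable
why: V spans 6 powers of q: at least 6 crossings in any diagram


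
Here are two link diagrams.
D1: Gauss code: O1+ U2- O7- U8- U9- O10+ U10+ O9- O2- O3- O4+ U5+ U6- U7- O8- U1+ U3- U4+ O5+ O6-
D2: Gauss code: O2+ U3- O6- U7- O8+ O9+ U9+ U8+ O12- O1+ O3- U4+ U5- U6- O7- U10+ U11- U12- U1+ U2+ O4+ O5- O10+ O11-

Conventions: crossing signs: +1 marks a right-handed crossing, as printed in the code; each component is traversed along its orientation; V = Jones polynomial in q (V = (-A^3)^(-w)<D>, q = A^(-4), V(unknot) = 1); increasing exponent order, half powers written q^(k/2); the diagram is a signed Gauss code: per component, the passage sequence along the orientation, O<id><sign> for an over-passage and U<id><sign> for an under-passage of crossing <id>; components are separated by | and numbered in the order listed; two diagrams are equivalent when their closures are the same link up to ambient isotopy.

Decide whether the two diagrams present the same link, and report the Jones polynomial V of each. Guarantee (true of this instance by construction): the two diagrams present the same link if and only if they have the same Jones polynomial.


same link: yes
V(D1) = -q^-4 + q^-3 + q^-1  [10 crossings, <D> = A^-2 + A^6 - A^10, w = -2]
V(D2) = -q^-4 + q^-3 + q^-1  (w 0, c 12, <D> = A^4 + A^12 - A^16)
note: from 10 to 12 crossings by R-moves: one link, two diagrams


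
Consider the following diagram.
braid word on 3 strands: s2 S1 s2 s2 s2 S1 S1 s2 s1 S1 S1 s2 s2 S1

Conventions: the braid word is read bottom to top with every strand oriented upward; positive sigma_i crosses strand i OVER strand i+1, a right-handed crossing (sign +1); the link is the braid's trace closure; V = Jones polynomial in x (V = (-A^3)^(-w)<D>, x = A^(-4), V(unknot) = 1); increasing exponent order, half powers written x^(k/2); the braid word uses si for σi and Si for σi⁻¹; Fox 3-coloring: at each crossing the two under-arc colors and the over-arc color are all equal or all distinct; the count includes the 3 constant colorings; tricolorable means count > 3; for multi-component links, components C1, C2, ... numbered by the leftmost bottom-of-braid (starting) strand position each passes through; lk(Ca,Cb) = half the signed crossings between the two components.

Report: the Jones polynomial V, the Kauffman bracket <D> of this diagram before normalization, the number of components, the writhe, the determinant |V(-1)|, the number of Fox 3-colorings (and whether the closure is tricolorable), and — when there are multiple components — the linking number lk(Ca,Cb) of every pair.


V = -x^-4 + 4x^-3 - 9x^-2 + 16x^-1 - 23 + 29x - 30x^2 + 29x^3 - 24x^4 + 16x^5 - 9x^6 + 4x^7 - x^8
<D> = -A^-26 + 4A^-22 - 9A^-18 + 16A^-14 - 24A^-10 + 29A^-6 - 30A^-2 + 29A^2 - 23A^6 + 16A^10 - 9A^14 + 4A^18 - A^22 (w = +2)
1 component over 14 crossings, w = +2
9 Fox colorings among 3^14, |V(-1)| = 195: tricolorable
why: the span of V is 12, forcing >= 12 crossings in any diagram


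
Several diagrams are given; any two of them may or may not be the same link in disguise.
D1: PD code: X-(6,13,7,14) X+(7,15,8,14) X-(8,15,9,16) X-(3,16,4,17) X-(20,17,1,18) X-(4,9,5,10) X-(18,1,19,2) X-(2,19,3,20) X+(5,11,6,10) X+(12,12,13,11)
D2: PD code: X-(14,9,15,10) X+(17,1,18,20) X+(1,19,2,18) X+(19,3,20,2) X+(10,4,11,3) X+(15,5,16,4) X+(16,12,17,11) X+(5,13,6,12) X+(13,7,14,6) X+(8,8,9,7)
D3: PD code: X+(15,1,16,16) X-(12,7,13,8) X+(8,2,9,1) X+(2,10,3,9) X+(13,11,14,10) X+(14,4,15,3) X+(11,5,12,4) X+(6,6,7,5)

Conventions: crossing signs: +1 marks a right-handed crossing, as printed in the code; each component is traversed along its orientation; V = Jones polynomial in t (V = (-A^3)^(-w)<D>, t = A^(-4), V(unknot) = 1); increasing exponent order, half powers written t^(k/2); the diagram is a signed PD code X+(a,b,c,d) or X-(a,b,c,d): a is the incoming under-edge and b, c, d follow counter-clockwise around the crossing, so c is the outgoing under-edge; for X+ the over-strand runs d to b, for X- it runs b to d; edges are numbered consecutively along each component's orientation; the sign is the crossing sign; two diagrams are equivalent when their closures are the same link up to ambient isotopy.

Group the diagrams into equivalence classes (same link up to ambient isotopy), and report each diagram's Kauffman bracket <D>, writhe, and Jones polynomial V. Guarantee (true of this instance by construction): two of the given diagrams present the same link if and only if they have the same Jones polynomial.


grouping into links: {D1} | {D2} | {D3}
V(D1) = -t^-4 + t^-3 + t^-1  (w -4, c 10, <D> = A^-8 + 1 - A^4)
D2 (bracket A^-8 - 2A^-4 + 1 - 2A^4 + 2A^8 + A^16; 10 crossings at w = +8): V = t^2 + 2t^4 - 2t^5 + t^6 - 2t^7 + t^8
V(D3) = t + t^3 - t^4  (w +6, c 8, <D> = -A^2 + A^6 + A^14)
key observation: comparing 3 Jones polynomials yields 3 groups


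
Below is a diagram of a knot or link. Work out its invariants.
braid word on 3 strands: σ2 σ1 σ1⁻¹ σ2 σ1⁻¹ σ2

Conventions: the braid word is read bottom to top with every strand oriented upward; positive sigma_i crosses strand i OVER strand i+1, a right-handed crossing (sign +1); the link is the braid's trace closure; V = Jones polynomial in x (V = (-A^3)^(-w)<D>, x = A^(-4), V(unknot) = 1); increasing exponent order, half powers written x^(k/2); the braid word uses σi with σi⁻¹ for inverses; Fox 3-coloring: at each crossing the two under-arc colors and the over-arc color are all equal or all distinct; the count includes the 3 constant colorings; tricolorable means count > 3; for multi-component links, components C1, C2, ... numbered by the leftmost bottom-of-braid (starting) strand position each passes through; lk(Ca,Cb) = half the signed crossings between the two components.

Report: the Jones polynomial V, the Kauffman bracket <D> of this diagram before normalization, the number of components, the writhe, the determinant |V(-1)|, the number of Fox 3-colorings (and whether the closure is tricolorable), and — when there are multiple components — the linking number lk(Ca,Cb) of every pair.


Jones polynomial: V(x) = x + x^3 - x^4
<D> = -A^-10 + A^-6 + A^2; writhe +2
components 1, writhe +2 (6 crossings)
3-colorings: 9 of 3^6, det 3 — tricolorable
note: w = +2 shifts under R1 moves; the (-A^3)^(-2) factor cancels that in V


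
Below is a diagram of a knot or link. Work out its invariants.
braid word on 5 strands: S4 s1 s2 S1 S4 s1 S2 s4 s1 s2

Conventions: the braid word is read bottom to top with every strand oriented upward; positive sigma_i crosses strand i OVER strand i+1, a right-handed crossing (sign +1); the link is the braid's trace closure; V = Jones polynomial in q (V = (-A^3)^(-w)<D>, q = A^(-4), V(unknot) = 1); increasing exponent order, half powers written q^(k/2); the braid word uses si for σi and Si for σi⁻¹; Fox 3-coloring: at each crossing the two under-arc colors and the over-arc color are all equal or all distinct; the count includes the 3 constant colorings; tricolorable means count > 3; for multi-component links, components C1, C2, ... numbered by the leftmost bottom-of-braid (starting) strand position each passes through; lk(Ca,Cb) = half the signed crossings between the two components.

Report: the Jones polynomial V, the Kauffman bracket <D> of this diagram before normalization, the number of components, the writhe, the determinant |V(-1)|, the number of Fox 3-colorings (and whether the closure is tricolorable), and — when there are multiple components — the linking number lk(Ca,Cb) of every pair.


V = 1 + q + q^2 + q^3
<D> = A^-6 + A^-2 + A^2 + A^6 (w = +2)
3 components over 10 crossings, w = +2
lk(C1,C2): +1
lk(C1,C3) = 0
linking number lk(C2,C3) = 0
9 Fox colorings among 3^10, |V(-1)| = 0: tricolorable
why: summing lk over 3 pairs gives +1


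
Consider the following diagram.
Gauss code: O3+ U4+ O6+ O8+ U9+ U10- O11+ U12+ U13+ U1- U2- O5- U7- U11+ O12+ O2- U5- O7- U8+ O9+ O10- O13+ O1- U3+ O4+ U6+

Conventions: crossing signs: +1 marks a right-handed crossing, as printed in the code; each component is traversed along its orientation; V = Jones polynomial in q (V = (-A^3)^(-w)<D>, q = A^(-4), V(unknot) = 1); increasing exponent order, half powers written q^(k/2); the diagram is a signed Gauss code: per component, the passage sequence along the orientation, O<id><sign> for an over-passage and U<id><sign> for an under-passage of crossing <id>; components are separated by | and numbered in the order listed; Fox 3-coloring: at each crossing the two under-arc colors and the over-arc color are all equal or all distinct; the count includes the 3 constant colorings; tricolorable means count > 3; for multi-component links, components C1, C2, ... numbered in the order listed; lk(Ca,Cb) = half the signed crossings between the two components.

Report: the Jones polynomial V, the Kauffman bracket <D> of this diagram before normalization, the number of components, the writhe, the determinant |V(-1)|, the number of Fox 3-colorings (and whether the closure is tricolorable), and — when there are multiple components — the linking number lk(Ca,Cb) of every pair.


Jones polynomial: V(q) = q + q^3 - q^4
<D> = A^-7 - A^-3 - A^5; writhe +3
components 1, writhe +3 (13 crossings)
3-colorings: 9 of 3^13, det 3 — tricolorable
note: |V(-1)| = 3: so tricolorable, since 3 divides 3


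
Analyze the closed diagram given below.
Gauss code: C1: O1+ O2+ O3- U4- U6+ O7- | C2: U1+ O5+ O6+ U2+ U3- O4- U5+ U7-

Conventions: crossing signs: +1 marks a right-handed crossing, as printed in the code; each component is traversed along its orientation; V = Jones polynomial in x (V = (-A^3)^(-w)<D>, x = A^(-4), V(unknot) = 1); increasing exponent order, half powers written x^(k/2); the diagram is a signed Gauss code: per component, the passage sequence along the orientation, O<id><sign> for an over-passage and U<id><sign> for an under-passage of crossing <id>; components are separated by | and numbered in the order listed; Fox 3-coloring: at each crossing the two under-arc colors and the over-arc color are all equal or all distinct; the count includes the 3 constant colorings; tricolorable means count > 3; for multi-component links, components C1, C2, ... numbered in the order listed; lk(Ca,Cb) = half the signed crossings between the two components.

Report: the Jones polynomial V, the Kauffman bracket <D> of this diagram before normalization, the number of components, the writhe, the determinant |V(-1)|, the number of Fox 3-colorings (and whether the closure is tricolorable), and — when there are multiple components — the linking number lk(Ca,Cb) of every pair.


Jones polynomial: V(x) = -x^(-1/2) - x^(1/2)
<D> = A + A^5; writhe +1
components 2, writhe +1 (7 crossings)
linking number lk(C1,C2) = 0
3-colorings: 9 of 3^7, det 0 — tricolorable
note: palindromic: swapping x for 1/x fixes V


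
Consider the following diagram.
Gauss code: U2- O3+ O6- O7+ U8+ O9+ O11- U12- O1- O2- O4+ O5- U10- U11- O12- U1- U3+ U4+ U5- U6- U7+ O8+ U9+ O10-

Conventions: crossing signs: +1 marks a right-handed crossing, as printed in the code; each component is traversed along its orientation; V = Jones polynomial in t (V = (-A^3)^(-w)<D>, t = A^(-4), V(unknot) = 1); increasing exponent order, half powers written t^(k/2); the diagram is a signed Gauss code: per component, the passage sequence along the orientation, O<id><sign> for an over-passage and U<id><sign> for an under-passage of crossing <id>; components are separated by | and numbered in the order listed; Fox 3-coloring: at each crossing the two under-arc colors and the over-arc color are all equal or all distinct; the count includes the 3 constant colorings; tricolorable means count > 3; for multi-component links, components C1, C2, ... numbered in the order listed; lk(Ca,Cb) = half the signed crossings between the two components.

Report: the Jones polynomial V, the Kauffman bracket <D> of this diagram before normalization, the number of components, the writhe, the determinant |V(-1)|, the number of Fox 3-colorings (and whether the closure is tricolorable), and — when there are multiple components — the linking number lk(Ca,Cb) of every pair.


V = -t^-5 + t^-4 - t^-3 + 2t^-2 - t^-1 + 2 - t
<D> = -A^-10 + 2A^-6 - A^-2 + 2A^2 - A^6 + A^10 - A^14 (w = -2)
1 component over 12 crossings, w = -2
9 Fox colorings among 3^12, |V(-1)| = 9: tricolorable
why: the span of V is 6, forcing >= 6 crossings in any diagram


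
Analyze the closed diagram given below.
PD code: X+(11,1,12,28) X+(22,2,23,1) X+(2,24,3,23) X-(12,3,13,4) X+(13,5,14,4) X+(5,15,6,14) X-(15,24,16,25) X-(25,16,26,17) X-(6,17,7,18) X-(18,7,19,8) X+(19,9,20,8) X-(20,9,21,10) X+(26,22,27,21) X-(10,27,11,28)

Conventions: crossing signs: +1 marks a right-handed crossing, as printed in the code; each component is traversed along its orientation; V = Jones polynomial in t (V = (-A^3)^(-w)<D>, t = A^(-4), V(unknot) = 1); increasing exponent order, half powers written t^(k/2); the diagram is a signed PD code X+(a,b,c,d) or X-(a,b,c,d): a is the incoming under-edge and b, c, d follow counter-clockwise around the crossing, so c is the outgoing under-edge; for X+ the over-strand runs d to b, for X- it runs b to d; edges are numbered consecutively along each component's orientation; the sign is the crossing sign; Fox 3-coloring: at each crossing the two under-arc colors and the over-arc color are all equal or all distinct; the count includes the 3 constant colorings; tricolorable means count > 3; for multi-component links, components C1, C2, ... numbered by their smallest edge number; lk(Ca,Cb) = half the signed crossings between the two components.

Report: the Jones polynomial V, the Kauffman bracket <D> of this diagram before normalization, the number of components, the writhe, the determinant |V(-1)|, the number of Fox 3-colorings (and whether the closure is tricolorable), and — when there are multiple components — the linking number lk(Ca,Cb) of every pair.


Jones polynomial: V(t) = -t^-3 + 2t^-2 - 2t^-1 + 3 - 2t + 2t^2 - t^3
<D> = -A^-12 + 2A^-8 - 2A^-4 + 3 - 2A^4 + 2A^8 - A^12; writhe 0
components 1, writhe 0 (14 crossings)
3-colorings: 3 of 3^14, det 13 — not tricolorable
note: V is palindromic (span 6, det 13): t -> 1/t fixes it; necessary, not sufficient, for amphichirality


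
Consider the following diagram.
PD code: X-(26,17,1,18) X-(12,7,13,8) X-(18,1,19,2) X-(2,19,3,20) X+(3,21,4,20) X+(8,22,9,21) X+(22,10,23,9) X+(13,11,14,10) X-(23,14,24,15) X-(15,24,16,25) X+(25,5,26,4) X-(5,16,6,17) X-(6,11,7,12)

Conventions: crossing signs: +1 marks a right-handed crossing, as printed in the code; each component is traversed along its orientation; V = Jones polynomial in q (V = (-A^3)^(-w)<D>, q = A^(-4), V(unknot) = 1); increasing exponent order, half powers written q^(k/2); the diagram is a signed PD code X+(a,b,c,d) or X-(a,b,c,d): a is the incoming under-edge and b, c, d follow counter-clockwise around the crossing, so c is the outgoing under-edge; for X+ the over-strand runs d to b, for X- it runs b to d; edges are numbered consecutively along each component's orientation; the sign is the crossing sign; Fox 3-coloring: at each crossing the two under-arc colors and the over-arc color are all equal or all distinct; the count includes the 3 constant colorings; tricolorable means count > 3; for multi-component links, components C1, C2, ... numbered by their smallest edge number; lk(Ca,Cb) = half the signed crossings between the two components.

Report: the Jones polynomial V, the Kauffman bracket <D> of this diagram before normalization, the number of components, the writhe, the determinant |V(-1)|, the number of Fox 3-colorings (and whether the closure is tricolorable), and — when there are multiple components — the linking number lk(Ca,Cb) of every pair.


V = q^-7 - 2q^-6 + 3q^-5 - 5q^-4 + 5q^-3 - 4q^-2 + 4q^-1 - 2 + q
<D> = -A^-13 + 2A^-9 - 4A^-5 + 4A^-1 - 5A^3 + 5A^7 - 3A^11 + 2A^15 - A^19 (w = -3)
1 component over 13 crossings, w = -3
9 Fox colorings among 3^13, |V(-1)| = 27: tricolorable
why: det 27 = |V(-1)|; divisible by 3, so tricolorable


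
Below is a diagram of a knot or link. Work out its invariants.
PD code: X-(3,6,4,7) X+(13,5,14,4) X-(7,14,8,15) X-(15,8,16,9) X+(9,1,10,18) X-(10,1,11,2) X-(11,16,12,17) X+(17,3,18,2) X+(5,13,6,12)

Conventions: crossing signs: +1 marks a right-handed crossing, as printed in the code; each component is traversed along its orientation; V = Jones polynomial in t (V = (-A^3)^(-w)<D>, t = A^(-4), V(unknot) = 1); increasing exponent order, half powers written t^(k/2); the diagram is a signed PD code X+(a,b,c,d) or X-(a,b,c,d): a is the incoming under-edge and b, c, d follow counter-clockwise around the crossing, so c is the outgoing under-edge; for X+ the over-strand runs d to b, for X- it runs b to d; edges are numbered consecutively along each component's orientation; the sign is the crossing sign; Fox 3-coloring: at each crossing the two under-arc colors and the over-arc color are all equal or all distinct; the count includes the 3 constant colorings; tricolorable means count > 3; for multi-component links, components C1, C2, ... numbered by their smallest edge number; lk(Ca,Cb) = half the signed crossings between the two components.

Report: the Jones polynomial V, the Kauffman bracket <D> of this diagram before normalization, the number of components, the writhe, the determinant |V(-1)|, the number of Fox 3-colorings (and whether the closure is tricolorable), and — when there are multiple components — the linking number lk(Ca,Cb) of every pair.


V(t) = t^-5 - 2t^-4 + 2t^-3 - 2t^-2 + 2t^-1 - 1 + t
bracket: -A^-7 + A^-3 - 2A + 2A^5 - 2A^9 + 2A^13 - A^17, w = -1
1 component, writhe -1, over 9 crossings
det 11, colorings 3 of 3^9 — not tricolorable
observation: det 11 = |V(-1)|; not divisible by 3, so not tricolorable


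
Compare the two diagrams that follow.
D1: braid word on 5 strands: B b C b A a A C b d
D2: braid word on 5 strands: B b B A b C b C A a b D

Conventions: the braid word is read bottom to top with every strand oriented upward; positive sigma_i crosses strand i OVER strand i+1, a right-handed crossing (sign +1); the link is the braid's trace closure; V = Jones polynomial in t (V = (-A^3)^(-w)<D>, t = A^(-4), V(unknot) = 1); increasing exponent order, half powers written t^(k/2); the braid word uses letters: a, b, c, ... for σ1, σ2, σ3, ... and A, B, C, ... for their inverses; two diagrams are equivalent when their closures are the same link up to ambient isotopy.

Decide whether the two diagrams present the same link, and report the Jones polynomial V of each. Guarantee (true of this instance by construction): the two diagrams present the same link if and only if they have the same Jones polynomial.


equivalent: yes
D1 (bracket A^-8 - A^-4 + 1 - A^4 + A^8; 10 crossings at w = 0): V = t^-2 - t^-1 + 1 - t + t^2
V(D2) = t^-2 - t^-1 + 1 - t + t^2  [12 crossings, <D> = A^-14 - A^-10 + A^-6 - A^-2 + A^2, w = -2]
observation: all 2 diagrams share one V(t), hence one class


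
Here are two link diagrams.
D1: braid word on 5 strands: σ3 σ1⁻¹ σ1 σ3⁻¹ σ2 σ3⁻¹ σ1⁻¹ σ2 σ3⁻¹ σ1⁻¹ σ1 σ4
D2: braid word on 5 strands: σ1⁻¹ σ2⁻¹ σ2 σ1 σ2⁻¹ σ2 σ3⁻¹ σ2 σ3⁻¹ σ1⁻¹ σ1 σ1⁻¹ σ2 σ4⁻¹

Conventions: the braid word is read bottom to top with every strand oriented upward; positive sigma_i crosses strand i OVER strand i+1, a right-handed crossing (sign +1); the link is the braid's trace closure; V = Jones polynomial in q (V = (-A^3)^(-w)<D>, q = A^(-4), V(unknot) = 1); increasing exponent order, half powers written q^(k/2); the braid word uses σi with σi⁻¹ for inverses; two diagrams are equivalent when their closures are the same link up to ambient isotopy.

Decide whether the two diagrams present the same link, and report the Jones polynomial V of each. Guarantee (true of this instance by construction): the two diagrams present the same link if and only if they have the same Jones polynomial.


same link: yes
V(D1) = q^-2 - q^-1 + 1 - q + q^2  [12 crossings, <D> = A^-8 - A^-4 + 1 - A^4 + A^8, w = 0]
V(D2) = q^-2 - q^-1 + 1 - q + q^2  [14 crossings, <D> = A^-14 - A^-10 + A^-6 - A^-2 + A^2, w = -2]
insight: all 2 diagrams share one V(q), hence one class
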